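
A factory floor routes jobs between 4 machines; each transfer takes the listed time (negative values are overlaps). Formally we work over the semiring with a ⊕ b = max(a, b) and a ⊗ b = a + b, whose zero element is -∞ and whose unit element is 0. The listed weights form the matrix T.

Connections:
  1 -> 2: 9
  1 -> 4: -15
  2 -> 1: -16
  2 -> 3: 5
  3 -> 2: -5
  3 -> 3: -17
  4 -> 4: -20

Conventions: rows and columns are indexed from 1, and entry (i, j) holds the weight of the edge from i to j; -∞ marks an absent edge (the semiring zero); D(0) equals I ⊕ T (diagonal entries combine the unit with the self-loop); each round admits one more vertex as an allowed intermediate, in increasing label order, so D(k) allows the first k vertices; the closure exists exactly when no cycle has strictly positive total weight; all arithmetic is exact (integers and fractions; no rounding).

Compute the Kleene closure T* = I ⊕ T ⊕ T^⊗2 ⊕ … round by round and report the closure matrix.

D(0):
  [0, 9, -∞, -15]
  [-16, 0, 5, -∞]
  [-∞, -5, 0, -∞]
  [-∞, -∞, -∞, 0]
D(1):
  [0, 9, -∞, -15]
  [-16, 0, 5, -31]
  [-∞, -5, 0, -∞]
  [-∞, -∞, -∞, 0]
D(2):
  [0, 9, 14, -15]
  [-16, 0, 5, -31]
  [-21, -5, 0, -36]
  [-∞, -∞, -∞, 0]
D(3):
  [0, 9, 14, -15]
  [-16, 0, 5, -31]
  [-21, -5, 0, -36]
  [-∞, -∞, -∞, 0]
D(4):
  [0, 9, 14, -15]
  [-16, 0, 5, -31]
  [-21, -5, 0, -36]
  [-∞, -∞, -∞, 0]
Answer: T* = [[0, 9, 14, -15], [-16, 0, 5, -31], [-21, -5, 0, -36], [-∞, -∞, -∞, 0]]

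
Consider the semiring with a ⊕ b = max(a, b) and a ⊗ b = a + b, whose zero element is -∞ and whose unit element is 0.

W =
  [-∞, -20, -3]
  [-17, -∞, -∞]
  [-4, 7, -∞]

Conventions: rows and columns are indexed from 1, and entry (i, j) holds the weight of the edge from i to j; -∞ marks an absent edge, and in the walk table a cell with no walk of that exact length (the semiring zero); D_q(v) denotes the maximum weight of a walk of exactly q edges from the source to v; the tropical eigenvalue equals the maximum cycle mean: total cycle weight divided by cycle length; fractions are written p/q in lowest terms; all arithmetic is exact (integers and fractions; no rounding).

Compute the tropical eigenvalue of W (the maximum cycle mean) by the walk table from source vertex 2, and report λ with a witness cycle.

q=0: [-∞, 0, -∞]
q=1: [-17, -∞, -∞]
q=2: [-∞, -37, -20]
q=3: [-24, -13, -∞]
Optimal cycle mean attained by: cycle 1->3->1, total (-3) + (-4), length 2.
Answer: λ = -7/2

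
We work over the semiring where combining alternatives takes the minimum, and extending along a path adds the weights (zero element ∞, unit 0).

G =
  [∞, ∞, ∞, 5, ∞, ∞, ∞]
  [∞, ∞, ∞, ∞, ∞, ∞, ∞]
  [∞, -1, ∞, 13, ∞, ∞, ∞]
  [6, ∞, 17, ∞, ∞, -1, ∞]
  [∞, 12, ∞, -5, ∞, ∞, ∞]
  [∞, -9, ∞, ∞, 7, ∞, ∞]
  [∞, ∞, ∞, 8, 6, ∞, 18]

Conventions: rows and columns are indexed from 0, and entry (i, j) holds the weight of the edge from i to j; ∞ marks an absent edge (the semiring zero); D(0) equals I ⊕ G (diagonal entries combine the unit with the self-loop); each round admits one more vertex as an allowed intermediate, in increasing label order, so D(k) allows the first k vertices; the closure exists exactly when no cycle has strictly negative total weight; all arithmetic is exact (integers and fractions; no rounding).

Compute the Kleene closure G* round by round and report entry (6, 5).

D(0):
  [0, ∞, ∞, 5, ∞, ∞, ∞]
  [∞, 0, ∞, ∞, ∞, ∞, ∞]
  [∞, -1, 0, 13, ∞, ∞, ∞]
  [6, ∞, 17, 0, ∞, -1, ∞]
  [∞, 12, ∞, -5, 0, ∞, ∞]
  [∞, -9, ∞, ∞, 7, 0, ∞]
  [∞, ∞, ∞, 8, 6, ∞, 0]
D(1):
  [0, ∞, ∞, 5, ∞, ∞, ∞]
  [∞, 0, ∞, ∞, ∞, ∞, ∞]
  [∞, -1, 0, 13, ∞, ∞, ∞]
  [6, ∞, 17, 0, ∞, -1, ∞]
  [∞, 12, ∞, -5, 0, ∞, ∞]
  [∞, -9, ∞, ∞, 7, 0, ∞]
  [∞, ∞, ∞, 8, 6, ∞, 0]
D(2):
  [0, ∞, ∞, 5, ∞, ∞, ∞]
  [∞, 0, ∞, ∞, ∞, ∞, ∞]
  [∞, -1, 0, 13, ∞, ∞, ∞]
  [6, ∞, 17, 0, ∞, -1, ∞]
  [∞, 12, ∞, -5, 0, ∞, ∞]
  [∞, -9, ∞, ∞, 7, 0, ∞]
  [∞, ∞, ∞, 8, 6, ∞, 0]
D(3):
  [0, ∞, ∞, 5, ∞, ∞, ∞]
  [∞, 0, ∞, ∞, ∞, ∞, ∞]
  [∞, -1, 0, 13, ∞, ∞, ∞]
  [6, 16, 17, 0, ∞, -1, ∞]
  [∞, 12, ∞, -5, 0, ∞, ∞]
  [∞, -9, ∞, ∞, 7, 0, ∞]
  [∞, ∞, ∞, 8, 6, ∞, 0]
D(4):
  [0, 21, 22, 5, ∞, 4, ∞]
  [∞, 0, ∞, ∞, ∞, ∞, ∞]
  [19, -1, 0, 13, ∞, 12, ∞]
  [6, 16, 17, 0, ∞, -1, ∞]
  [1, 11, 12, -5, 0, -6, ∞]
  [∞, -9, ∞, ∞, 7, 0, ∞]
  [14, 24, 25, 8, 6, 7, 0]
D(5):
  [0, 21, 22, 5, ∞, 4, ∞]
  [∞, 0, ∞, ∞, ∞, ∞, ∞]
  [19, -1, 0, 13, ∞, 12, ∞]
  [6, 16, 17, 0, ∞, -1, ∞]
  [1, 11, 12, -5, 0, -6, ∞]
  [8, -9, 19, 2, 7, 0, ∞]
  [7, 17, 18, 1, 6, 0, 0]
D(6):
  [0, -5, 22, 5, 11, 4, ∞]
  [∞, 0, ∞, ∞, ∞, ∞, ∞]
  [19, -1, 0, 13, 19, 12, ∞]
  [6, -10, 17, 0, 6, -1, ∞]
  [1, -15, 12, -5, 0, -6, ∞]
  [8, -9, 19, 2, 7, 0, ∞]
  [7, -9, 18, 1, 6, 0, 0]
D(7):
  [0, -5, 22, 5, 11, 4, ∞]
  [∞, 0, ∞, ∞, ∞, ∞, ∞]
  [19, -1, 0, 13, 19, 12, ∞]
  [6, -10, 17, 0, 6, -1, ∞]
  [1, -15, 12, -5, 0, -6, ∞]
  [8, -9, 19, 2, 7, 0, ∞]
  [7, -9, 18, 1, 6, 0, 0]
Answer: G*[6][5] = 0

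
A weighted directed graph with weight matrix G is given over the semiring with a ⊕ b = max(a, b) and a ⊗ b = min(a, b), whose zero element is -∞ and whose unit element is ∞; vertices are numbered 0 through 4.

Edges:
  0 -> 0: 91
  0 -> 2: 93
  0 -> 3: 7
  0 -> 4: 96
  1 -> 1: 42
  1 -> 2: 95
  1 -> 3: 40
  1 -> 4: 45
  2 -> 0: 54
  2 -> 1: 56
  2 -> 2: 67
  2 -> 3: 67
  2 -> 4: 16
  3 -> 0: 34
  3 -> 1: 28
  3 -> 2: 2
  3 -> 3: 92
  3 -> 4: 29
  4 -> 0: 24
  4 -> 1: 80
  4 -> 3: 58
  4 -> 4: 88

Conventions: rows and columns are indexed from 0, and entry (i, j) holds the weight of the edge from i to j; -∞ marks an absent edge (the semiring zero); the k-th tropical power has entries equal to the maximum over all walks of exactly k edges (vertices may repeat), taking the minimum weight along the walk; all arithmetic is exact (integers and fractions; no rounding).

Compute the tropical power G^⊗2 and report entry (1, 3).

G^⊗2:
  [91, 80, 91, 67, 91]
  [54, 56, 67, 67, 45]
  [54, 56, 67, 67, 54]
  [34, 29, 34, 92, 34]
  [34, 80, 80, 58, 88]
Key observation: the optimum is the walk 1->2->3, with weight 95 min 67 = 67.
Optimal value attained by: walk 1->2->3.
Answer: (G^⊗2)[1][3] = 67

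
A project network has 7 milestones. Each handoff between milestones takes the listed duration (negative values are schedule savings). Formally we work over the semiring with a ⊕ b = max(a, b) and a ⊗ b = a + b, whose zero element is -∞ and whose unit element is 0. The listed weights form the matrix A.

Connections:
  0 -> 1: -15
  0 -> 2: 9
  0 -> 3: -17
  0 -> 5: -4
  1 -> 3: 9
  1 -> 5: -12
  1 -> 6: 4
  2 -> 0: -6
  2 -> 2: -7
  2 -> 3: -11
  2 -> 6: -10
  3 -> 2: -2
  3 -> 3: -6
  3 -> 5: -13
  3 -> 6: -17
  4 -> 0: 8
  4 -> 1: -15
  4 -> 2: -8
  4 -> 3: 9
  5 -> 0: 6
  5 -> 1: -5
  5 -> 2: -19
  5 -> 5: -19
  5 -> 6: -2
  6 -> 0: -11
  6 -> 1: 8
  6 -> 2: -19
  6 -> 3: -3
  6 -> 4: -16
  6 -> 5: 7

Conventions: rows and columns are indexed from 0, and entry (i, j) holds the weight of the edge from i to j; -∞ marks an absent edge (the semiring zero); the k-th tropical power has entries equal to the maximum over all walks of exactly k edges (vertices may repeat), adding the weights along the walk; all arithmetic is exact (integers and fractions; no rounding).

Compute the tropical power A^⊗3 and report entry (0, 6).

A^⊗2:
  [3, -9, 2, -2, -∞, -23, -1]
  [-6, 12, 7, 3, -12, 11, -8]
  [-13, -2, 3, -13, -26, -3, -17]
  [-7, -9, -8, -12, -33, -10, -12]
  [-14, -7, 17, 3, -∞, 4, -8]
  [-13, 6, 15, 4, -18, 5, -1]
  [13, 2, -2, 17, -∞, -4, 12]
A^⊗3:
  [-4, 7, 12, 0, -17, 6, -5]
  [17, 6, 3, 21, -24, 0, 16]
  [3, -8, -4, 7, -33, -10, 2]
  [-4, -4, 2, 0, -28, -5, -5]
  [11, 0, 10, 6, -24, -1, 7]
  [11, 7, 8, 15, -17, 6, 10]
  [2, 20, 22, 11, -4, 19, 6]
Key observation: the optimum is the walk 0->5->1->6, with weight (-4) + (-5) + 4 = -5.
Optimal value attained by: walk 0->5->1->6.
Answer: (A^⊗3)[0][6] = -5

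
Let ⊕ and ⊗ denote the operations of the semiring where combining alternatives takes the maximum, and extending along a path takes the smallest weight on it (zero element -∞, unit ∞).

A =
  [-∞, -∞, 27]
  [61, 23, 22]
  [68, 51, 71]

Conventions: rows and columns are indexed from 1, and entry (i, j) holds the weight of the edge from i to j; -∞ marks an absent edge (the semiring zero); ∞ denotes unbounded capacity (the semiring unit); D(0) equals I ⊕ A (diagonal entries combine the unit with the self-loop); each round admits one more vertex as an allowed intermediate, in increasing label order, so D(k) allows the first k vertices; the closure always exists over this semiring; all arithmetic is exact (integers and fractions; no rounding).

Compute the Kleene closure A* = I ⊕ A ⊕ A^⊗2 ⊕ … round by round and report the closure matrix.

D(0):
  [∞, -∞, 27]
  [61, ∞, 22]
  [68, 51, ∞]
D(1):
  [∞, -∞, 27]
  [61, ∞, 27]
  [68, 51, ∞]
D(2):
  [∞, -∞, 27]
  [61, ∞, 27]
  [68, 51, ∞]
D(3):
  [∞, 27, 27]
  [61, ∞, 27]
  [68, 51, ∞]
Answer: A* = [[∞, 27, 27], [61, ∞, 27], [68, 51, ∞]]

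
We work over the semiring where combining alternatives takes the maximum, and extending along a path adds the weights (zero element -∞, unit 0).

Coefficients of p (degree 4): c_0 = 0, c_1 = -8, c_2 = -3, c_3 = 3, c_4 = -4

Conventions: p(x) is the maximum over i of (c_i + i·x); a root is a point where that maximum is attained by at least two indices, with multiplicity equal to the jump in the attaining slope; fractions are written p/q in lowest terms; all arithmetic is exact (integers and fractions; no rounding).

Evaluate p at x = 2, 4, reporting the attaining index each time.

p(2) = max(0+0·2=0, -8+1·2=-6, -3+2·2=1, 3+3·2=9, -4+4·2=4) = 9 (attained by i=3)
p(4) = max(0+0·4=0, -8+1·4=-4, -3+2·4=5, 3+3·4=15, -4+4·4=12) = 15 (attained by i=3)
Answer: p(2) = 9; p(4) = 15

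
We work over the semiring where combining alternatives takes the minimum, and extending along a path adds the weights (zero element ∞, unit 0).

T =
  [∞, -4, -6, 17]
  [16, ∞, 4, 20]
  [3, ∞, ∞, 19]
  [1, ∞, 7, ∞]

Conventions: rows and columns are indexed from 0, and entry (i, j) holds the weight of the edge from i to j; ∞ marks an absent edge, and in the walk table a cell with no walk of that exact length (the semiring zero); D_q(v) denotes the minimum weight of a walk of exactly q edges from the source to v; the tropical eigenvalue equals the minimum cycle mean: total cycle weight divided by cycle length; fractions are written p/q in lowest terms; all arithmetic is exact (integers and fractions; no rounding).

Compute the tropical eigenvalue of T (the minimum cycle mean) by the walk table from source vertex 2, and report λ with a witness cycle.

q=0: [∞, ∞, 0, ∞]
q=1: [3, ∞, ∞, 19]
q=2: [20, -1, -3, 20]
q=3: [0, 16, 3, 16]
q=4: [6, -4, -6, 17]
Optimal cycle mean attained by: cycle 0->2->0, total (-6) + 3, length 2.
Answer: λ = -3/2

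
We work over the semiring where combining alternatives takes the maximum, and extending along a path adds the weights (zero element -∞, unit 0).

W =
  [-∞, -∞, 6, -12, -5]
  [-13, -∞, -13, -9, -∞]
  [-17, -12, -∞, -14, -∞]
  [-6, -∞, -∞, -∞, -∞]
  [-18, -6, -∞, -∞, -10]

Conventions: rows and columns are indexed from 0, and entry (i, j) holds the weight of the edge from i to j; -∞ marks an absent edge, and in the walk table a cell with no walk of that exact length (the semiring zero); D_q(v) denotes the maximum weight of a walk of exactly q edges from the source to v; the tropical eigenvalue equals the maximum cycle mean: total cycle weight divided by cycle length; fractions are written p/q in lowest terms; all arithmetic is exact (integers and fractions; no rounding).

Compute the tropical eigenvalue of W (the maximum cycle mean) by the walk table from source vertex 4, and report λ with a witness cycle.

q=0: [-∞, -∞, -∞, -∞, 0]
q=1: [-18, -6, -∞, -∞, -10]
q=2: [-19, -16, -12, -15, -20]
q=3: [-21, -24, -13, -25, -24]
q=4: [-30, -25, -15, -27, -26]
q=5: [-32, -27, -24, -29, -35]
Optimal cycle mean attained by: cycle 0->2->3->0, total 6 + (-14) + (-6), length 3.
Answer: λ = -14/3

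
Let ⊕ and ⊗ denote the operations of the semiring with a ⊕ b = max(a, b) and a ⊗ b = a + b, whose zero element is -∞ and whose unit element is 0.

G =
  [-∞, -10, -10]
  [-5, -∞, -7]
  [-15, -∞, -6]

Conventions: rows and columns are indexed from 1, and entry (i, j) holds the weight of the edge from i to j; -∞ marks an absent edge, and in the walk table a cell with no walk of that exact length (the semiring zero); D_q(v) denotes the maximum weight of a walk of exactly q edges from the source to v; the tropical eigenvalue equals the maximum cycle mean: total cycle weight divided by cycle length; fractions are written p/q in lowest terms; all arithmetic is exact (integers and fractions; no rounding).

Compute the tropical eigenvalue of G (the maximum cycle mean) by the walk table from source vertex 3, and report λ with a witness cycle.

q=0: [-∞, -∞, 0]
q=1: [-15, -∞, -6]
q=2: [-21, -25, -12]
q=3: [-27, -31, -18]
Optimal cycle mean attained by: cycle 3->3, total (-6), length 1.
Answer: λ = -6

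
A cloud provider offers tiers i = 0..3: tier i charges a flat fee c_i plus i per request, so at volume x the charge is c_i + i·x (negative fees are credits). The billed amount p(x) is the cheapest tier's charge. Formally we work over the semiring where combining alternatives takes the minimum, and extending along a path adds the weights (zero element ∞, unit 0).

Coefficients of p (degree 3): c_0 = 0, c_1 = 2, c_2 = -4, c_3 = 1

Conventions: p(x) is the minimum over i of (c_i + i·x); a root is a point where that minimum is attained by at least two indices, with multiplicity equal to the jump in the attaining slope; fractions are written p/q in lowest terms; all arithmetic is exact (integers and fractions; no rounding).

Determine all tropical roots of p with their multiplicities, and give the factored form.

hull edge (i=0, c=0) to (i=2, c=-4): slope -2, span 2
hull edge (i=2, c=-4) to (i=3, c=1): slope 5, span 1
Factored form: p(x) = 1 ⊗ (x ⊕ (-5)) ⊗ (x ⊕ 2) ⊗ (x ⊕ 2)
Answer: roots = -5 (mult 1), 2 (mult 2)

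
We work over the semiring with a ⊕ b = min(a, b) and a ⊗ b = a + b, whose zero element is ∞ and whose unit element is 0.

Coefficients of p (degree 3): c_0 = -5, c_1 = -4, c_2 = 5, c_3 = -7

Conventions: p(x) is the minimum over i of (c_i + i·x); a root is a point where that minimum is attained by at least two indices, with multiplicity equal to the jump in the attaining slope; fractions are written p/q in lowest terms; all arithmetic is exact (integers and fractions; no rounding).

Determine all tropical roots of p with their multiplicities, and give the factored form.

hull edge (i=0, c=-5) to (i=3, c=-7): slope -2/3, span 3
Factored form: p(x) = -7 ⊗ (x ⊕ 2/3) ⊗ (x ⊕ 2/3) ⊗ (x ⊕ 2/3)
Answer: roots = 2/3 (mult 3)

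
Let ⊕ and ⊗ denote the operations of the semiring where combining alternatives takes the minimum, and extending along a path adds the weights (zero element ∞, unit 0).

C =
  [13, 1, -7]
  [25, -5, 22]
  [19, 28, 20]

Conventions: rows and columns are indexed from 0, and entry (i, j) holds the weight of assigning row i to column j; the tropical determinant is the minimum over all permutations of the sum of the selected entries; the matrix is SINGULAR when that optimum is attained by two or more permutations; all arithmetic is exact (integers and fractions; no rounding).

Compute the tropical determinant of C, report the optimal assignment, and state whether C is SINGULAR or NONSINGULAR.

σ = (0, 1, 2): 13 + (-5) + 20 = 28
σ = (0, 2, 1): 13 + 22 + 28 = 63
σ = (1, 0, 2): 1 + 25 + 20 = 46
σ = (1, 2, 0): 1 + 22 + 19 = 42
σ = (2, 0, 1): (-7) + 25 + 28 = 46
σ = (2, 1, 0): (-7) + (-5) + 19 = 7
Optimal value attained by: σ = (2, 1, 0).
Answer: det⊕(C) = 7; verdict: NONSINGULAR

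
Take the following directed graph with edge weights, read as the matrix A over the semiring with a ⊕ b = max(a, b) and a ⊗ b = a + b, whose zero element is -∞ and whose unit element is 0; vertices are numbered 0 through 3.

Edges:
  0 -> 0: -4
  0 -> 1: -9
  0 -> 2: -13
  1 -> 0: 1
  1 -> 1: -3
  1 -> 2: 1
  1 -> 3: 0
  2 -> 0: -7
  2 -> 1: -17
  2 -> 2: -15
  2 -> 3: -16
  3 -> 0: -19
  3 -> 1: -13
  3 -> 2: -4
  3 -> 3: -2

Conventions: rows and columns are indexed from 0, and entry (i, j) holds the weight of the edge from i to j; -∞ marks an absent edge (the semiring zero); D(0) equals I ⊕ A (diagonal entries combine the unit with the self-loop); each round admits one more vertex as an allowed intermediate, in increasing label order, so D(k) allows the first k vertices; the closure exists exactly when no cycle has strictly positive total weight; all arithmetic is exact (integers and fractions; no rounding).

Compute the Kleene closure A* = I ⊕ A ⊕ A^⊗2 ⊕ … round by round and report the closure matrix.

D(0):
  [0, -9, -13, -∞]
  [1, 0, 1, 0]
  [-7, -17, 0, -16]
  [-19, -13, -4, 0]
D(1):
  [0, -9, -13, -∞]
  [1, 0, 1, 0]
  [-7, -16, 0, -16]
  [-19, -13, -4, 0]
D(2):
  [0, -9, -8, -9]
  [1, 0, 1, 0]
  [-7, -16, 0, -16]
  [-12, -13, -4, 0]
D(3):
  [0, -9, -8, -9]
  [1, 0, 1, 0]
  [-7, -16, 0, -16]
  [-11, -13, -4, 0]
D(4):
  [0, -9, -8, -9]
  [1, 0, 1, 0]
  [-7, -16, 0, -16]
  [-11, -13, -4, 0]
Answer: A* = [[0, -9, -8, -9], [1, 0, 1, 0], [-7, -16, 0, -16], [-11, -13, -4, 0]]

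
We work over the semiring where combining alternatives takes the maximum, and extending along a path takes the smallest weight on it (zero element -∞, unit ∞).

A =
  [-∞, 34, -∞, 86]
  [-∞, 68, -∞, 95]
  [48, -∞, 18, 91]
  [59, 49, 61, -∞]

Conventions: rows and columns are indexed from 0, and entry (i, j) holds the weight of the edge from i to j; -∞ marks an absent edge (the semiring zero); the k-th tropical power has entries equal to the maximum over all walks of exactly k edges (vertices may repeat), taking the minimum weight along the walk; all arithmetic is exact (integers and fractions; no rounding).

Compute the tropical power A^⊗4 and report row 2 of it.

A^⊗2:
  [59, 49, 61, 34]
  [59, 68, 61, 68]
  [59, 49, 61, 48]
  [48, 49, 18, 61]
A^⊗3:
  [48, 49, 34, 61]
  [59, 68, 61, 68]
  [48, 49, 48, 61]
  [59, 49, 61, 49]
A^⊗4:
  [59, 49, 61, 49]
  [59, 68, 61, 68]
  [59, 49, 61, 49]
  [49, 49, 49, 61]
Answer: row 2 of A^⊗4 = [59, 49, 61, 49]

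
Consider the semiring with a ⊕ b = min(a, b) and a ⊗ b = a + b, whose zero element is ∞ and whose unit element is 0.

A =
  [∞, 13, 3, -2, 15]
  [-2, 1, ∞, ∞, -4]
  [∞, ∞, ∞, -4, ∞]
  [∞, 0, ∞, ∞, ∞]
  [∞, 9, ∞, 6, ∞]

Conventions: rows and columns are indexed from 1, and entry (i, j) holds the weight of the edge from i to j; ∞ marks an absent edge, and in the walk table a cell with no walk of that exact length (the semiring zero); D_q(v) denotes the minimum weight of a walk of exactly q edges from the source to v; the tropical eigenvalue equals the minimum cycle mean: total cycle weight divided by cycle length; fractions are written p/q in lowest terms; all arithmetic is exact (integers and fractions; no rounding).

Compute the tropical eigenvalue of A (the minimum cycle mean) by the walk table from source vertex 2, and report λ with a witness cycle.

q=0: [∞, 0, ∞, ∞, ∞]
q=1: [-2, 1, ∞, ∞, -4]
q=2: [-1, 2, 1, -4, -3]
q=3: [0, -4, 2, -3, -2]
q=4: [-6, -3, 3, -2, -8]
q=5: [-5, -2, -3, -8, -7]
Optimal cycle mean attained by: cycle 1->4->2->1, total (-2) + 0 + (-2), length 3.
Answer: λ = -4/3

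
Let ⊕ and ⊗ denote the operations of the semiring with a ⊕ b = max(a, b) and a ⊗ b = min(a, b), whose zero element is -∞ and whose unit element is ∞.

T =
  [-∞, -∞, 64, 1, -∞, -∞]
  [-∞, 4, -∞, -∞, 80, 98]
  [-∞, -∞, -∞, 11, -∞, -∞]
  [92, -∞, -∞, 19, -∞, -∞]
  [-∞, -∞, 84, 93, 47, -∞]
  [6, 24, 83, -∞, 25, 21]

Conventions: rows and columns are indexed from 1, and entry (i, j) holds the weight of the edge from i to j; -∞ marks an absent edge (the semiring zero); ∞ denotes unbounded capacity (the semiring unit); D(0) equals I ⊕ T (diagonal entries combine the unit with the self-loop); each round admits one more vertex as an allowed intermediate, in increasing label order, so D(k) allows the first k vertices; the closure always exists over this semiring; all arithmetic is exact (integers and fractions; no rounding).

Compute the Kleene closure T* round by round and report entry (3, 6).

D(0):
  [∞, -∞, 64, 1, -∞, -∞]
  [-∞, ∞, -∞, -∞, 80, 98]
  [-∞, -∞, ∞, 11, -∞, -∞]
  [92, -∞, -∞, ∞, -∞, -∞]
  [-∞, -∞, 84, 93, ∞, -∞]
  [6, 24, 83, -∞, 25, ∞]
D(1):
  [∞, -∞, 64, 1, -∞, -∞]
  [-∞, ∞, -∞, -∞, 80, 98]
  [-∞, -∞, ∞, 11, -∞, -∞]
  [92, -∞, 64, ∞, -∞, -∞]
  [-∞, -∞, 84, 93, ∞, -∞]
  [6, 24, 83, 1, 25, ∞]
D(2):
  [∞, -∞, 64, 1, -∞, -∞]
  [-∞, ∞, -∞, -∞, 80, 98]
  [-∞, -∞, ∞, 11, -∞, -∞]
  [92, -∞, 64, ∞, -∞, -∞]
  [-∞, -∞, 84, 93, ∞, -∞]
  [6, 24, 83, 1, 25, ∞]
D(3):
  [∞, -∞, 64, 11, -∞, -∞]
  [-∞, ∞, -∞, -∞, 80, 98]
  [-∞, -∞, ∞, 11, -∞, -∞]
  [92, -∞, 64, ∞, -∞, -∞]
  [-∞, -∞, 84, 93, ∞, -∞]
  [6, 24, 83, 11, 25, ∞]
D(4):
  [∞, -∞, 64, 11, -∞, -∞]
  [-∞, ∞, -∞, -∞, 80, 98]
  [11, -∞, ∞, 11, -∞, -∞]
  [92, -∞, 64, ∞, -∞, -∞]
  [92, -∞, 84, 93, ∞, -∞]
  [11, 24, 83, 11, 25, ∞]
D(5):
  [∞, -∞, 64, 11, -∞, -∞]
  [80, ∞, 80, 80, 80, 98]
  [11, -∞, ∞, 11, -∞, -∞]
  [92, -∞, 64, ∞, -∞, -∞]
  [92, -∞, 84, 93, ∞, -∞]
  [25, 24, 83, 25, 25, ∞]
D(6):
  [∞, -∞, 64, 11, -∞, -∞]
  [80, ∞, 83, 80, 80, 98]
  [11, -∞, ∞, 11, -∞, -∞]
  [92, -∞, 64, ∞, -∞, -∞]
  [92, -∞, 84, 93, ∞, -∞]
  [25, 24, 83, 25, 25, ∞]
Answer: T*[3][6] = -∞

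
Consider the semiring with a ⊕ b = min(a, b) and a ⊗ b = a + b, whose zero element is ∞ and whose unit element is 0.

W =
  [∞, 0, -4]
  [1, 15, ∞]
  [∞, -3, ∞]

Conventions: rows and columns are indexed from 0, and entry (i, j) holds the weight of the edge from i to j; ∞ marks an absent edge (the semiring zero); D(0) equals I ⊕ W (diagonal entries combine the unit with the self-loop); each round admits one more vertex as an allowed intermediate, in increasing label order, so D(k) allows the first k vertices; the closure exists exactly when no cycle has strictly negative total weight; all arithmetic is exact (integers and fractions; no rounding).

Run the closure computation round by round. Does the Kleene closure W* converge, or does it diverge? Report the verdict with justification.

D(0):
  [0, 0, -4]
  [1, 0, ∞]
  [∞, -3, 0]
D(1):
  [0, 0, -4]
  [1, 0, -3]
  [∞, -3, 0]
Detection: at round 2, diagonal entry (2, 2) turns strictly negative.
Key observation: the cycle 2->1->0->2 has total weight (-3) + 1 + (-4), which is strictly negative.
Answer: DIVERGES — negative cycle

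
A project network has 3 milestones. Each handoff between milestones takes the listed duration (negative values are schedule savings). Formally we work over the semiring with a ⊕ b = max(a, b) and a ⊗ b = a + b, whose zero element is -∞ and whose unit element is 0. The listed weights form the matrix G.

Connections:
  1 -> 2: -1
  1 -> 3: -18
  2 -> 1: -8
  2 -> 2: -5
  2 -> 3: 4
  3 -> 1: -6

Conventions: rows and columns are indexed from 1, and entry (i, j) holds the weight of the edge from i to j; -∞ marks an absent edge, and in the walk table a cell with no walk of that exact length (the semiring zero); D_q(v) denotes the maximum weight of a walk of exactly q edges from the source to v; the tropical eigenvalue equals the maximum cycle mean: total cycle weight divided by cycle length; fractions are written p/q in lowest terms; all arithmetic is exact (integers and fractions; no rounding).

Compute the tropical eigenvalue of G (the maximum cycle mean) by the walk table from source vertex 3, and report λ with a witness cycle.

q=0: [-∞, -∞, 0]
q=1: [-6, -∞, -∞]
q=2: [-∞, -7, -24]
q=3: [-15, -12, -3]
Optimal cycle mean attained by: cycle 1->2->3->1, total (-1) + 4 + (-6), length 3.
Answer: λ = -1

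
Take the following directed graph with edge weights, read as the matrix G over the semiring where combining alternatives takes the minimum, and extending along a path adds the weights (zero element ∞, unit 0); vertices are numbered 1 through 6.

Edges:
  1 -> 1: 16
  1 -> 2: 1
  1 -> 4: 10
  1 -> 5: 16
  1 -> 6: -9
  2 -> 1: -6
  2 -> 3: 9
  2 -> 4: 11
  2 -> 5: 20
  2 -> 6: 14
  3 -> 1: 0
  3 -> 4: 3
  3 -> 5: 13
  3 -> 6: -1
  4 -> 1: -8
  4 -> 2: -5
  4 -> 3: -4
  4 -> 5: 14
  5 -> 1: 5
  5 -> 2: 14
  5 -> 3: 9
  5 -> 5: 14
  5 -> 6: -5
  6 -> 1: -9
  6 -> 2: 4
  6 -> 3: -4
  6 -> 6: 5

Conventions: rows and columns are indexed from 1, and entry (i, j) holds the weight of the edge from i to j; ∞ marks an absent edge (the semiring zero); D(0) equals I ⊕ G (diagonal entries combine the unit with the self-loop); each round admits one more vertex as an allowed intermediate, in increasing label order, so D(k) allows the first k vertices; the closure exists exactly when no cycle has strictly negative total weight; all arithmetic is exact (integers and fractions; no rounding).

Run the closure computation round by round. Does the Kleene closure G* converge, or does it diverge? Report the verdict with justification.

D(0):
  [0, 1, ∞, 10, 16, -9]
  [-6, 0, 9, 11, 20, 14]
  [0, ∞, 0, 3, 13, -1]
  [-8, -5, -4, 0, 14, ∞]
  [5, 14, 9, ∞, 0, -5]
  [-9, 4, -4, ∞, ∞, 0]
Detection: at round 1, diagonal entry (2, 2) turns strictly negative.
Key observation: the cycle 2->1->2 has total weight (-6) + 1, which is strictly negative.
Answer: DIVERGES — negative cycle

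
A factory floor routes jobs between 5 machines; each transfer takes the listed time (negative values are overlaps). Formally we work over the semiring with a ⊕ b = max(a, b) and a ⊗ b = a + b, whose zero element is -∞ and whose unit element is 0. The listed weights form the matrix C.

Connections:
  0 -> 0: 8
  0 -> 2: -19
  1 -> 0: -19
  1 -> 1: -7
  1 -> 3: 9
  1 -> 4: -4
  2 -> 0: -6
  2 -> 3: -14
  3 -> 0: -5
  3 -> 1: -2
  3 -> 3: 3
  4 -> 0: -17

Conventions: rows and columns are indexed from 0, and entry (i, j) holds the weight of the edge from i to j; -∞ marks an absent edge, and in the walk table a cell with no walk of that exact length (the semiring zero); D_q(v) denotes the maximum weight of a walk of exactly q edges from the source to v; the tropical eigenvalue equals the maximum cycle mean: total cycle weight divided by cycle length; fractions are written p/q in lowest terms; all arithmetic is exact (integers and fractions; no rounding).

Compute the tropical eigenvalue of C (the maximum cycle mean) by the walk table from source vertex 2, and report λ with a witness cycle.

q=0: [-∞, -∞, 0, -∞, -∞]
q=1: [-6, -∞, -∞, -14, -∞]
q=2: [2, -16, -25, -11, -∞]
q=3: [10, -13, -17, -7, -20]
q=4: [18, -9, -9, -4, -17]
q=5: [26, -6, -1, 0, -13]
Optimal cycle mean attained by: cycle 0->0, total 8, length 1.
Answer: λ = 8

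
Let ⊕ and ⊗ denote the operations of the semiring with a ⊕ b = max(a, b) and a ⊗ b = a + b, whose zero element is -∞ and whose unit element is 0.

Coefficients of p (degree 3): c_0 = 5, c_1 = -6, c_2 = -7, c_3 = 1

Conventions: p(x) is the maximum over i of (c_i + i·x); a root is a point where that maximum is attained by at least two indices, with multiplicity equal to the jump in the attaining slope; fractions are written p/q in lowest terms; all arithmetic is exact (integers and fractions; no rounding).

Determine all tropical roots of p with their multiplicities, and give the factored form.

hull edge (i=0, c=5) to (i=3, c=1): slope -4/3, span 3
Factored form: p(x) = 1 ⊗ (x ⊕ 4/3) ⊗ (x ⊕ 4/3) ⊗ (x ⊕ 4/3)
Answer: roots = 4/3 (mult 3)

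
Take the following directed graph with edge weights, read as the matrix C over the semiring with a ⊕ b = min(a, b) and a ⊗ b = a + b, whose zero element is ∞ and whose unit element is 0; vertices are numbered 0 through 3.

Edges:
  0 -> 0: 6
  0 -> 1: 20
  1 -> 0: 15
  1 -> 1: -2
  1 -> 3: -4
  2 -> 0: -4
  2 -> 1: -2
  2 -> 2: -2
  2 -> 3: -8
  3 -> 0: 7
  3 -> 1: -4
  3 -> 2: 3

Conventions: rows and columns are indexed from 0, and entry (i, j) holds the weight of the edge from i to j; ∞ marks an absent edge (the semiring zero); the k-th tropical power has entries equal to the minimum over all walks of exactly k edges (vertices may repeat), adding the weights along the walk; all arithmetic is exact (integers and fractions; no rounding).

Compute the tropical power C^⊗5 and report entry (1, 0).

C^⊗2:
  [12, 18, ∞, 16]
  [3, -8, -1, -6]
  [-6, -12, -5, -10]
  [-1, -6, 1, -8]
C^⊗3:
  [18, 12, 19, 14]
  [-5, -10, -3, -12]
  [-9, -14, -7, -16]
  [-3, -12, -5, -10]
C^⊗4:
  [15, 10, 17, 8]
  [-7, -16, -9, -14]
  [-11, -20, -13, -18]
  [-9, -14, -7, -16]
C^⊗5:
  [13, 4, 11, 6]
  [-13, -18, -11, -20]
  [-17, -22, -15, -24]
  [-11, -20, -13, -18]
Key observation: the optimum is the walk 1->3->1->3->2->0, with weight (-4) + (-4) + (-4) + 3 + (-4) = -13.
Optimal value attained by: walk 1->3->1->3->2->0.
Answer: (C^⊗5)[1][0] = -13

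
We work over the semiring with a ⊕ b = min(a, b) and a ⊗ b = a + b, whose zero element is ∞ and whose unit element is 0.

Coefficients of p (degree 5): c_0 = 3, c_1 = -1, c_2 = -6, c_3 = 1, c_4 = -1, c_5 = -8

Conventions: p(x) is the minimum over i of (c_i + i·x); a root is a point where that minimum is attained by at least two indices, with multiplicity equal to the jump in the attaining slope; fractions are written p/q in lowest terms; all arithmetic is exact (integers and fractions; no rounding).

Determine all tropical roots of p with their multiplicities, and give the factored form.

hull edge (i=0, c=3) to (i=2, c=-6): slope -9/2, span 2
hull edge (i=2, c=-6) to (i=5, c=-8): slope -2/3, span 3
Factored form: p(x) = -8 ⊗ (x ⊕ 2/3) ⊗ (x ⊕ 2/3) ⊗ (x ⊕ 2/3) ⊗ (x ⊕ 9/2) ⊗ (x ⊕ 9/2)
Answer: roots = 2/3 (mult 3), 9/2 (mult 2)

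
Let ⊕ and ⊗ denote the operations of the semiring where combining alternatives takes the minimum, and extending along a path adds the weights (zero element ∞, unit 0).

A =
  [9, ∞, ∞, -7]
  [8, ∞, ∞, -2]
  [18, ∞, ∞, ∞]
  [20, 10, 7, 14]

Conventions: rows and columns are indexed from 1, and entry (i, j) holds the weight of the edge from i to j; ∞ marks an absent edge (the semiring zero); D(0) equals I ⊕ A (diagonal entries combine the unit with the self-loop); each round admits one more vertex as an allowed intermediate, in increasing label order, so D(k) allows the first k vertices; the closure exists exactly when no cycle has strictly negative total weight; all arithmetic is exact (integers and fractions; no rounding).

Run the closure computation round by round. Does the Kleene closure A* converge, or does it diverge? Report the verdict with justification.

D(0):
  [0, ∞, ∞, -7]
  [8, 0, ∞, -2]
  [18, ∞, 0, ∞]
  [20, 10, 7, 0]
D(1):
  [0, ∞, ∞, -7]
  [8, 0, ∞, -2]
  [18, ∞, 0, 11]
  [20, 10, 7, 0]
D(2):
  [0, ∞, ∞, -7]
  [8, 0, ∞, -2]
  [18, ∞, 0, 11]
  [18, 10, 7, 0]
D(3):
  [0, ∞, ∞, -7]
  [8, 0, ∞, -2]
  [18, ∞, 0, 11]
  [18, 10, 7, 0]
D(4):
  [0, 3, 0, -7]
  [8, 0, 5, -2]
  [18, 21, 0, 11]
  [18, 10, 7, 0]
Key observation: every diagonal entry stays at the unit through all rounds, so no improving cycle exists.
Answer: CONVERGES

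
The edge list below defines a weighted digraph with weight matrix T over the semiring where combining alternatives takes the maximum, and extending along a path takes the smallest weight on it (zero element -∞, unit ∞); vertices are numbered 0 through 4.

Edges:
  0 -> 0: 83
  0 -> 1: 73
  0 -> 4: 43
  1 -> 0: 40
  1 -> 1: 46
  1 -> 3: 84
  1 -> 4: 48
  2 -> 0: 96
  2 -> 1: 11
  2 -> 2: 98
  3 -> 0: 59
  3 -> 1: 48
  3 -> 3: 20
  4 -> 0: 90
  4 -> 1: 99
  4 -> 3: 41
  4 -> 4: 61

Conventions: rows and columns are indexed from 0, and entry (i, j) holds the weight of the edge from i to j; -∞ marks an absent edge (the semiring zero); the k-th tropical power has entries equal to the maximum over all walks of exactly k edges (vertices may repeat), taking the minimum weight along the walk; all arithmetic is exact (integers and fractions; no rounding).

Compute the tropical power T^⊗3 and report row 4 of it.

T^⊗2:
  [83, 73, -∞, 73, 48]
  [59, 48, -∞, 46, 48]
  [96, 73, 98, 11, 43]
  [59, 59, -∞, 48, 48]
  [83, 73, -∞, 84, 61]
T^⊗3:
  [83, 73, -∞, 73, 48]
  [59, 59, -∞, 48, 48]
  [96, 73, 98, 73, 48]
  [59, 59, -∞, 59, 48]
  [83, 73, -∞, 73, 61]
Answer: row 4 of T^⊗3 = [83, 73, -∞, 73, 61]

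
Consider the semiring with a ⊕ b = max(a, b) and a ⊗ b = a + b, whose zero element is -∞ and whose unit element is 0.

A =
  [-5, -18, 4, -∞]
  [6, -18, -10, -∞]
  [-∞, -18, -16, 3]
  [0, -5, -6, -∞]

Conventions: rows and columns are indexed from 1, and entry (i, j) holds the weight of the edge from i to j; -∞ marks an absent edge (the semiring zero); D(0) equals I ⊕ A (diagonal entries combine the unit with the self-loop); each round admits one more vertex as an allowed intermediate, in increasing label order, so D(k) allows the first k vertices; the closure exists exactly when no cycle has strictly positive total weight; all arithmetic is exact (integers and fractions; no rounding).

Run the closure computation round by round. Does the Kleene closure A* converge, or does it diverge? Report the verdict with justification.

D(0):
  [0, -18, 4, -∞]
  [6, 0, -10, -∞]
  [-∞, -18, 0, 3]
  [0, -5, -6, 0]
D(1):
  [0, -18, 4, -∞]
  [6, 0, 10, -∞]
  [-∞, -18, 0, 3]
  [0, -5, 4, 0]
D(2):
  [0, -18, 4, -∞]
  [6, 0, 10, -∞]
  [-12, -18, 0, 3]
  [1, -5, 5, 0]
Detection: at round 3, diagonal entry (4, 4) turns strictly positive.
Key observation: the cycle 4->1->3->4 has total weight 0 + 4 + 3, which is strictly positive.
Answer: DIVERGES — positive cycle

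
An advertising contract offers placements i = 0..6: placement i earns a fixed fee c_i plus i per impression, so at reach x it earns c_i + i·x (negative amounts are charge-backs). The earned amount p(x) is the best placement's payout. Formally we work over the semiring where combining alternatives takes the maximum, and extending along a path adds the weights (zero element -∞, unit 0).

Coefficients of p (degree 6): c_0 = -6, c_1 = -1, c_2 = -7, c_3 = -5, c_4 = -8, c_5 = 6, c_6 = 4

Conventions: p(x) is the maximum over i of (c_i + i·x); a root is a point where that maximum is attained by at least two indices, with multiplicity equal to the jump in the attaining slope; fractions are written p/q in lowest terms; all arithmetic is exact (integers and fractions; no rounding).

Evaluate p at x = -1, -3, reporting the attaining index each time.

p(-1) = max(-6+0·(-1)=-6, -1+1·(-1)=-2, -7+2·(-1)=-9, -5+3·(-1)=-8, -8+4·(-1)=-12, 6+5·(-1)=1, 4+6·(-1)=-2) = 1 (attained by i=5)
p(-3) = max(-6+0·(-3)=-6, -1+1·(-3)=-4, -7+2·(-3)=-13, -5+3·(-3)=-14, -8+4·(-3)=-20, 6+5·(-3)=-9, 4+6·(-3)=-14) = -4 (attained by i=1)
Answer: p(-1) = 1; p(-3) = -4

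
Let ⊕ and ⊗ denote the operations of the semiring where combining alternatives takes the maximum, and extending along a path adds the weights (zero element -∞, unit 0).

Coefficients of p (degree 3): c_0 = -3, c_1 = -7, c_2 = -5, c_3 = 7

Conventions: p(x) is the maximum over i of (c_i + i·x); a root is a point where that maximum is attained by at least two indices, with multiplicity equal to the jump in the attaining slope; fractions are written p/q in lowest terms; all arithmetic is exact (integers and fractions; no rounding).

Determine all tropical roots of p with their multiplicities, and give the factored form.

hull edge (i=0, c=-3) to (i=3, c=7): slope 10/3, span 3
Factored form: p(x) = 7 ⊗ (x ⊕ (-10/3)) ⊗ (x ⊕ (-10/3)) ⊗ (x ⊕ (-10/3))
Answer: roots = -10/3 (mult 3)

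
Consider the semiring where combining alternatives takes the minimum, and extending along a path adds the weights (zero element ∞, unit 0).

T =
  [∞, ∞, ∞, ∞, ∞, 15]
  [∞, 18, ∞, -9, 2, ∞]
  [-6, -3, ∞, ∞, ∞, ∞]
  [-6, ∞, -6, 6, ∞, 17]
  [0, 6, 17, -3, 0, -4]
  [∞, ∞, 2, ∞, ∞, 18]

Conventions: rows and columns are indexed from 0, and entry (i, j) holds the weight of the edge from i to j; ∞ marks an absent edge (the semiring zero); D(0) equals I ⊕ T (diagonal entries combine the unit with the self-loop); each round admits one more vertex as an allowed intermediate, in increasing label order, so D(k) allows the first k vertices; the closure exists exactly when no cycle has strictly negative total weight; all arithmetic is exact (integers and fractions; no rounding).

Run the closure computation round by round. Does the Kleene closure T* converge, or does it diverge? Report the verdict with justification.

D(0):
  [0, ∞, ∞, ∞, ∞, 15]
  [∞, 0, ∞, -9, 2, ∞]
  [-6, -3, 0, ∞, ∞, ∞]
  [-6, ∞, -6, 0, ∞, 17]
  [0, 6, 17, -3, 0, -4]
  [∞, ∞, 2, ∞, ∞, 0]
D(1):
  [0, ∞, ∞, ∞, ∞, 15]
  [∞, 0, ∞, -9, 2, ∞]
  [-6, -3, 0, ∞, ∞, 9]
  [-6, ∞, -6, 0, ∞, 9]
  [0, 6, 17, -3, 0, -4]
  [∞, ∞, 2, ∞, ∞, 0]
D(2):
  [0, ∞, ∞, ∞, ∞, 15]
  [∞, 0, ∞, -9, 2, ∞]
  [-6, -3, 0, -12, -1, 9]
  [-6, ∞, -6, 0, ∞, 9]
  [0, 6, 17, -3, 0, -4]
  [∞, ∞, 2, ∞, ∞, 0]
Detection: at round 3, diagonal entry (3, 3) turns strictly negative.
Key observation: the cycle 3->2->1->3 has total weight (-6) + (-3) + (-9), which is strictly negative.
Answer: DIVERGES — negative cycle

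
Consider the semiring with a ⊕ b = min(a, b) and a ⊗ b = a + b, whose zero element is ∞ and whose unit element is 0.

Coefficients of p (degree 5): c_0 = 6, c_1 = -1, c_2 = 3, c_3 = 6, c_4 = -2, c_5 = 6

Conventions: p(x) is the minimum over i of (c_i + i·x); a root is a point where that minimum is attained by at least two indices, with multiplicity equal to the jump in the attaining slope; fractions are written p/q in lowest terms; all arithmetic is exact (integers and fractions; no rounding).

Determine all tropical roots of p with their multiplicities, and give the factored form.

hull edge (i=0, c=6) to (i=1, c=-1): slope -7, span 1
hull edge (i=1, c=-1) to (i=4, c=-2): slope -1/3, span 3
hull edge (i=4, c=-2) to (i=5, c=6): slope 8, span 1
Factored form: p(x) = 6 ⊗ (x ⊕ (-8)) ⊗ (x ⊕ 1/3) ⊗ (x ⊕ 1/3) ⊗ (x ⊕ 1/3) ⊗ (x ⊕ 7)
Answer: roots = -8 (mult 1), 1/3 (mult 3), 7 (mult 1)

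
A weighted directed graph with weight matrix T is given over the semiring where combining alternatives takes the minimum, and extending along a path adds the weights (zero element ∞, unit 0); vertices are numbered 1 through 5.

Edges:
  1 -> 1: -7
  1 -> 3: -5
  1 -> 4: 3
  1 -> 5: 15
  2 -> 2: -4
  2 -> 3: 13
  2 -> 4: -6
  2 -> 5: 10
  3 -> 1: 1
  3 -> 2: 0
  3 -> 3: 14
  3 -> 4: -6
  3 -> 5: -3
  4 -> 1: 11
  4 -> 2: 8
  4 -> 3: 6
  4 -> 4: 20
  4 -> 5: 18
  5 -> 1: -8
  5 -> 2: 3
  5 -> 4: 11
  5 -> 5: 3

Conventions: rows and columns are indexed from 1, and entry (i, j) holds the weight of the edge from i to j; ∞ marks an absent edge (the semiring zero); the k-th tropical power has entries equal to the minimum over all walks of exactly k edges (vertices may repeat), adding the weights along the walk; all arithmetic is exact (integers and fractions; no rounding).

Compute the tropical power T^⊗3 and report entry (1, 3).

T^⊗2:
  [-14, -5, -12, -11, -8]
  [2, -8, 0, -10, 6]
  [-11, -4, -4, -6, 0]
  [4, 4, 6, 0, 3]
  [-15, -1, -13, -5, 6]
T^⊗3:
  [-21, -12, -19, -18, -15]
  [-5, -12, -4, -14, -3]
  [-18, -8, -16, -10, -7]
  [-5, 0, -1, -2, 3]
  [-22, -13, -20, -19, -16]
Key observation: the optimum is the walk 1->1->1->3, with weight (-7) + (-7) + (-5) = -19.
Optimal value attained by: walk 1->1->1->3.
Answer: (T^⊗3)[1][3] = -19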